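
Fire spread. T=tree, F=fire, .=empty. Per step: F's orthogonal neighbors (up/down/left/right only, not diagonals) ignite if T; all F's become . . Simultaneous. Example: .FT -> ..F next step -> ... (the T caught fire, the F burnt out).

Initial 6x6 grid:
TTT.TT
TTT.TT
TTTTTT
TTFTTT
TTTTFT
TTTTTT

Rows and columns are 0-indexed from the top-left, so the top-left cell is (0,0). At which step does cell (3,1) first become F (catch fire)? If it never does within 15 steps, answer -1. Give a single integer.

Step 1: cell (3,1)='F' (+8 fires, +2 burnt)
  -> target ignites at step 1
Step 2: cell (3,1)='.' (+10 fires, +8 burnt)
Step 3: cell (3,1)='.' (+7 fires, +10 burnt)
Step 4: cell (3,1)='.' (+5 fires, +7 burnt)
Step 5: cell (3,1)='.' (+2 fires, +5 burnt)
Step 6: cell (3,1)='.' (+0 fires, +2 burnt)
  fire out at step 6

1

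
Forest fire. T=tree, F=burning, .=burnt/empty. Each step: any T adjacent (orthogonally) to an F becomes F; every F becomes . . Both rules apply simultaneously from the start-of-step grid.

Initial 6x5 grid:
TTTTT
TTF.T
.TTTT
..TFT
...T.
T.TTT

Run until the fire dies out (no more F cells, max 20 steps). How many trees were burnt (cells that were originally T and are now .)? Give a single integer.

Answer: 18

Derivation:
Step 1: +7 fires, +2 burnt (F count now 7)
Step 2: +6 fires, +7 burnt (F count now 6)
Step 3: +5 fires, +6 burnt (F count now 5)
Step 4: +0 fires, +5 burnt (F count now 0)
Fire out after step 4
Initially T: 19, now '.': 29
Total burnt (originally-T cells now '.'): 18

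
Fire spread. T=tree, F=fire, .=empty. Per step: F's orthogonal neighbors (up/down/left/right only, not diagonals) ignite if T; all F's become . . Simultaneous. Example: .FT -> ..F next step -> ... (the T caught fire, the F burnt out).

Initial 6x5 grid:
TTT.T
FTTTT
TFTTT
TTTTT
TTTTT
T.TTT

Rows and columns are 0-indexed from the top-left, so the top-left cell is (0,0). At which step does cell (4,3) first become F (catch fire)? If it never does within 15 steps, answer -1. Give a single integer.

Step 1: cell (4,3)='T' (+5 fires, +2 burnt)
Step 2: cell (4,3)='T' (+6 fires, +5 burnt)
Step 3: cell (4,3)='T' (+6 fires, +6 burnt)
Step 4: cell (4,3)='F' (+5 fires, +6 burnt)
  -> target ignites at step 4
Step 5: cell (4,3)='.' (+3 fires, +5 burnt)
Step 6: cell (4,3)='.' (+1 fires, +3 burnt)
Step 7: cell (4,3)='.' (+0 fires, +1 burnt)
  fire out at step 7

4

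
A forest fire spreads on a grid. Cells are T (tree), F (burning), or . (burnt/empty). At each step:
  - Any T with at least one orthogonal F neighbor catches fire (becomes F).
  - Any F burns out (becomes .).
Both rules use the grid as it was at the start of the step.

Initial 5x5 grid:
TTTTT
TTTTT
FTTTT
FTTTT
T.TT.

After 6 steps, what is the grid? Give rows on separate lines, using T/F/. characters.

Step 1: 4 trees catch fire, 2 burn out
  TTTTT
  FTTTT
  .FTTT
  .FTTT
  F.TT.
Step 2: 4 trees catch fire, 4 burn out
  FTTTT
  .FTTT
  ..FTT
  ..FTT
  ..TT.
Step 3: 5 trees catch fire, 4 burn out
  .FTTT
  ..FTT
  ...FT
  ...FT
  ..FT.
Step 4: 5 trees catch fire, 5 burn out
  ..FTT
  ...FT
  ....F
  ....F
  ...F.
Step 5: 2 trees catch fire, 5 burn out
  ...FT
  ....F
  .....
  .....
  .....
Step 6: 1 trees catch fire, 2 burn out
  ....F
  .....
  .....
  .....
  .....

....F
.....
.....
.....
.....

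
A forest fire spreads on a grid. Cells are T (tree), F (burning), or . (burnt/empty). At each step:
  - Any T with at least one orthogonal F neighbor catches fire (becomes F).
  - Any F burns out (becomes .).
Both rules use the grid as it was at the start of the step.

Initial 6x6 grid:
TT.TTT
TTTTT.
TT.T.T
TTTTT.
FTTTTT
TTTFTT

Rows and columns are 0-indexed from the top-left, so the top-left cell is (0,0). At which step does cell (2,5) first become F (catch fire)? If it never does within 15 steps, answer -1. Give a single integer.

Step 1: cell (2,5)='T' (+6 fires, +2 burnt)
Step 2: cell (2,5)='T' (+7 fires, +6 burnt)
Step 3: cell (2,5)='T' (+6 fires, +7 burnt)
Step 4: cell (2,5)='T' (+3 fires, +6 burnt)
Step 5: cell (2,5)='T' (+4 fires, +3 burnt)
Step 6: cell (2,5)='T' (+1 fires, +4 burnt)
Step 7: cell (2,5)='T' (+1 fires, +1 burnt)
Step 8: cell (2,5)='T' (+0 fires, +1 burnt)
  fire out at step 8
Target never catches fire within 15 steps

-1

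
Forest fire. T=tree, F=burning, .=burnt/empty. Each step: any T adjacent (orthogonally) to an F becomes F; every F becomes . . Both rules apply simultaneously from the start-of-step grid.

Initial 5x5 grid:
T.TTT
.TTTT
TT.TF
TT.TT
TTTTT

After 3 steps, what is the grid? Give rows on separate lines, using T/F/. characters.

Step 1: 3 trees catch fire, 1 burn out
  T.TTT
  .TTTF
  TT.F.
  TT.TF
  TTTTT
Step 2: 4 trees catch fire, 3 burn out
  T.TTF
  .TTF.
  TT...
  TT.F.
  TTTTF
Step 3: 3 trees catch fire, 4 burn out
  T.TF.
  .TF..
  TT...
  TT...
  TTTF.

T.TF.
.TF..
TT...
TT...
TTTF.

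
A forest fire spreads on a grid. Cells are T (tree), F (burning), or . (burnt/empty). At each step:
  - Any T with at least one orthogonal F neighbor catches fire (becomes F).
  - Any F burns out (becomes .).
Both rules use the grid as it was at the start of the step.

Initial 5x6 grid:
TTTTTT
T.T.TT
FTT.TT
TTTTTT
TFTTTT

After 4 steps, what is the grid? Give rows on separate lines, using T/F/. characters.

Step 1: 6 trees catch fire, 2 burn out
  TTTTTT
  F.T.TT
  .FT.TT
  FFTTTT
  F.FTTT
Step 2: 4 trees catch fire, 6 burn out
  FTTTTT
  ..T.TT
  ..F.TT
  ..FTTT
  ...FTT
Step 3: 4 trees catch fire, 4 burn out
  .FTTTT
  ..F.TT
  ....TT
  ...FTT
  ....FT
Step 4: 3 trees catch fire, 4 burn out
  ..FTTT
  ....TT
  ....TT
  ....FT
  .....F

..FTTT
....TT
....TT
....FT
.....F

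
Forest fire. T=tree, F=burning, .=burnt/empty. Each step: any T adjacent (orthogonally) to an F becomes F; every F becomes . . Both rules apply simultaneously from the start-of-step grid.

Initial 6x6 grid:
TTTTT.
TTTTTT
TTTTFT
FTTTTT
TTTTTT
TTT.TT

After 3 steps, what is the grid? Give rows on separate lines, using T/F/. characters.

Step 1: 7 trees catch fire, 2 burn out
  TTTTT.
  TTTTFT
  FTTF.F
  .FTTFT
  FTTTTT
  TTT.TT
Step 2: 12 trees catch fire, 7 burn out
  TTTTF.
  FTTF.F
  .FF...
  ..FF.F
  .FTTFT
  FTT.TT
Step 3: 9 trees catch fire, 12 burn out
  FTTF..
  .FF...
  ......
  ......
  ..FF.F
  .FT.FT

FTTF..
.FF...
......
......
..FF.F
.FT.FT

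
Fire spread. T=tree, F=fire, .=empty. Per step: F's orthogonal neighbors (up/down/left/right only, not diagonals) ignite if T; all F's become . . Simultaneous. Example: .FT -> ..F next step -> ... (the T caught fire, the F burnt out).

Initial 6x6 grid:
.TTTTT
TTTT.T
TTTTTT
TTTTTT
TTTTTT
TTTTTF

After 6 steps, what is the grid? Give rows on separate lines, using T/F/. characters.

Step 1: 2 trees catch fire, 1 burn out
  .TTTTT
  TTTT.T
  TTTTTT
  TTTTTT
  TTTTTF
  TTTTF.
Step 2: 3 trees catch fire, 2 burn out
  .TTTTT
  TTTT.T
  TTTTTT
  TTTTTF
  TTTTF.
  TTTF..
Step 3: 4 trees catch fire, 3 burn out
  .TTTTT
  TTTT.T
  TTTTTF
  TTTTF.
  TTTF..
  TTF...
Step 4: 5 trees catch fire, 4 burn out
  .TTTTT
  TTTT.F
  TTTTF.
  TTTF..
  TTF...
  TF....
Step 5: 5 trees catch fire, 5 burn out
  .TTTTF
  TTTT..
  TTTF..
  TTF...
  TF....
  F.....
Step 6: 5 trees catch fire, 5 burn out
  .TTTF.
  TTTF..
  TTF...
  TF....
  F.....
  ......

.TTTF.
TTTF..
TTF...
TF....
F.....
......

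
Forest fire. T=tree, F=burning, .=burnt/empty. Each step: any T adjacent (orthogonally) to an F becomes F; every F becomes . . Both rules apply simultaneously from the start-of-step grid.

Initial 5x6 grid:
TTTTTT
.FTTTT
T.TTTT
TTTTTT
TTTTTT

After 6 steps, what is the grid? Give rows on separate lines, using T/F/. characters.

Step 1: 2 trees catch fire, 1 burn out
  TFTTTT
  ..FTTT
  T.TTTT
  TTTTTT
  TTTTTT
Step 2: 4 trees catch fire, 2 burn out
  F.FTTT
  ...FTT
  T.FTTT
  TTTTTT
  TTTTTT
Step 3: 4 trees catch fire, 4 burn out
  ...FTT
  ....FT
  T..FTT
  TTFTTT
  TTTTTT
Step 4: 6 trees catch fire, 4 burn out
  ....FT
  .....F
  T...FT
  TF.FTT
  TTFTTT
Step 5: 6 trees catch fire, 6 burn out
  .....F
  ......
  T....F
  F...FT
  TF.FTT
Step 6: 4 trees catch fire, 6 burn out
  ......
  ......
  F.....
  .....F
  F...FT

......
......
F.....
.....F
F...FT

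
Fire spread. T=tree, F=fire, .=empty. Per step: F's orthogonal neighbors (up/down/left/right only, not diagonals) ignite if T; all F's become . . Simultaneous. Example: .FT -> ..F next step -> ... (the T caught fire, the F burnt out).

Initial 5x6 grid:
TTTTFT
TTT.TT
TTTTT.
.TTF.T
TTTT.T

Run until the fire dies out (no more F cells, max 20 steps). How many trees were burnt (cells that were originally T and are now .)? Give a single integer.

Step 1: +6 fires, +2 burnt (F count now 6)
Step 2: +6 fires, +6 burnt (F count now 6)
Step 3: +4 fires, +6 burnt (F count now 4)
Step 4: +4 fires, +4 burnt (F count now 4)
Step 5: +1 fires, +4 burnt (F count now 1)
Step 6: +0 fires, +1 burnt (F count now 0)
Fire out after step 6
Initially T: 23, now '.': 28
Total burnt (originally-T cells now '.'): 21

Answer: 21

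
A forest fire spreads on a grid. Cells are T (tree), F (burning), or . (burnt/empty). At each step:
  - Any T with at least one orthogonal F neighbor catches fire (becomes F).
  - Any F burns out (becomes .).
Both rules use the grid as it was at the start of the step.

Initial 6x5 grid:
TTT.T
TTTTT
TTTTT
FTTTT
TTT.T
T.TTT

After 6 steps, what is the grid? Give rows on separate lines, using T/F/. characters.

Step 1: 3 trees catch fire, 1 burn out
  TTT.T
  TTTTT
  FTTTT
  .FTTT
  FTT.T
  T.TTT
Step 2: 5 trees catch fire, 3 burn out
  TTT.T
  FTTTT
  .FTTT
  ..FTT
  .FT.T
  F.TTT
Step 3: 5 trees catch fire, 5 burn out
  FTT.T
  .FTTT
  ..FTT
  ...FT
  ..F.T
  ..TTT
Step 4: 5 trees catch fire, 5 burn out
  .FT.T
  ..FTT
  ...FT
  ....F
  ....T
  ..FTT
Step 5: 5 trees catch fire, 5 burn out
  ..F.T
  ...FT
  ....F
  .....
  ....F
  ...FT
Step 6: 2 trees catch fire, 5 burn out
  ....T
  ....F
  .....
  .....
  .....
  ....F

....T
....F
.....
.....
.....
....F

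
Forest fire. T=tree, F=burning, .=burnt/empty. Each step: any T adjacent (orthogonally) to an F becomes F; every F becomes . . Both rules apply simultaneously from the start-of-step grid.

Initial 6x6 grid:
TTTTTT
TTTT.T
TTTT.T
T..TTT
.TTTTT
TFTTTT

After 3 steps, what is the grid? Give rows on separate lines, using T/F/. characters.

Step 1: 3 trees catch fire, 1 burn out
  TTTTTT
  TTTT.T
  TTTT.T
  T..TTT
  .FTTTT
  F.FTTT
Step 2: 2 trees catch fire, 3 burn out
  TTTTTT
  TTTT.T
  TTTT.T
  T..TTT
  ..FTTT
  ...FTT
Step 3: 2 trees catch fire, 2 burn out
  TTTTTT
  TTTT.T
  TTTT.T
  T..TTT
  ...FTT
  ....FT

TTTTTT
TTTT.T
TTTT.T
T..TTT
...FTT
....FT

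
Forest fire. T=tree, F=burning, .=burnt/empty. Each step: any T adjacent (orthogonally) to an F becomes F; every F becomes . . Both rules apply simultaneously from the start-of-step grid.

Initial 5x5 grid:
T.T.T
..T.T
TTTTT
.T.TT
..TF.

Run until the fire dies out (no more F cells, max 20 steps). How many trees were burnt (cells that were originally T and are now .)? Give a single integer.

Step 1: +2 fires, +1 burnt (F count now 2)
Step 2: +2 fires, +2 burnt (F count now 2)
Step 3: +2 fires, +2 burnt (F count now 2)
Step 4: +3 fires, +2 burnt (F count now 3)
Step 5: +4 fires, +3 burnt (F count now 4)
Step 6: +0 fires, +4 burnt (F count now 0)
Fire out after step 6
Initially T: 14, now '.': 24
Total burnt (originally-T cells now '.'): 13

Answer: 13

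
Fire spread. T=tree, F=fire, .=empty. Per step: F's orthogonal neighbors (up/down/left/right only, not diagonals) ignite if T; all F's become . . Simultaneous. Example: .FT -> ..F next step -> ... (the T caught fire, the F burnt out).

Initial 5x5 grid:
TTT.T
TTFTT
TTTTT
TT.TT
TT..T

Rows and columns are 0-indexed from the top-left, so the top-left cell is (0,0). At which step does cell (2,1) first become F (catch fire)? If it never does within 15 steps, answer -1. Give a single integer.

Step 1: cell (2,1)='T' (+4 fires, +1 burnt)
Step 2: cell (2,1)='F' (+5 fires, +4 burnt)
  -> target ignites at step 2
Step 3: cell (2,1)='.' (+6 fires, +5 burnt)
Step 4: cell (2,1)='.' (+3 fires, +6 burnt)
Step 5: cell (2,1)='.' (+2 fires, +3 burnt)
Step 6: cell (2,1)='.' (+0 fires, +2 burnt)
  fire out at step 6

2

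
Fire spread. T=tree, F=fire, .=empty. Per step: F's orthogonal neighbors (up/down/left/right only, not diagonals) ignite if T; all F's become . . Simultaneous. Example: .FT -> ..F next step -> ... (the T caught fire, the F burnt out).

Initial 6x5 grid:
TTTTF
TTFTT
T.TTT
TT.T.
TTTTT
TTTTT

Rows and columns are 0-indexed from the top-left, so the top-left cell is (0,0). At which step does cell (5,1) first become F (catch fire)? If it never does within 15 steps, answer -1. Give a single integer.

Step 1: cell (5,1)='T' (+6 fires, +2 burnt)
Step 2: cell (5,1)='T' (+4 fires, +6 burnt)
Step 3: cell (5,1)='T' (+3 fires, +4 burnt)
Step 4: cell (5,1)='T' (+2 fires, +3 burnt)
Step 5: cell (5,1)='T' (+5 fires, +2 burnt)
Step 6: cell (5,1)='T' (+4 fires, +5 burnt)
Step 7: cell (5,1)='F' (+1 fires, +4 burnt)
  -> target ignites at step 7
Step 8: cell (5,1)='.' (+0 fires, +1 burnt)
  fire out at step 8

7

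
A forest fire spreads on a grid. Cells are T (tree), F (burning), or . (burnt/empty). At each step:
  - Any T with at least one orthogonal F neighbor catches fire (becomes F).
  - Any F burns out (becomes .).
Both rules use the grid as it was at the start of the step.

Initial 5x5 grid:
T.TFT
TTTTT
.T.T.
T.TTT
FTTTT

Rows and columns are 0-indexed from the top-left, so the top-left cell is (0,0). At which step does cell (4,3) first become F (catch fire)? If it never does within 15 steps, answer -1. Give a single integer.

Step 1: cell (4,3)='T' (+5 fires, +2 burnt)
Step 2: cell (4,3)='T' (+4 fires, +5 burnt)
Step 3: cell (4,3)='F' (+4 fires, +4 burnt)
  -> target ignites at step 3
Step 4: cell (4,3)='.' (+4 fires, +4 burnt)
Step 5: cell (4,3)='.' (+1 fires, +4 burnt)
Step 6: cell (4,3)='.' (+0 fires, +1 burnt)
  fire out at step 6

3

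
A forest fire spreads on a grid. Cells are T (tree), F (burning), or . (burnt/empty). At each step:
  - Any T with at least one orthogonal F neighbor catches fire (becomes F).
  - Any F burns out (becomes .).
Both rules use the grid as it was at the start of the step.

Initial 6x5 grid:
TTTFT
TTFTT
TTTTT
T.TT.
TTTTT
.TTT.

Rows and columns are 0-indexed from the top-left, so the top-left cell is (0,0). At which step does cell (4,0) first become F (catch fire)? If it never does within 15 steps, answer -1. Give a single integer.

Step 1: cell (4,0)='T' (+5 fires, +2 burnt)
Step 2: cell (4,0)='T' (+6 fires, +5 burnt)
Step 3: cell (4,0)='T' (+5 fires, +6 burnt)
Step 4: cell (4,0)='T' (+4 fires, +5 burnt)
Step 5: cell (4,0)='F' (+4 fires, +4 burnt)
  -> target ignites at step 5
Step 6: cell (4,0)='.' (+0 fires, +4 burnt)
  fire out at step 6

5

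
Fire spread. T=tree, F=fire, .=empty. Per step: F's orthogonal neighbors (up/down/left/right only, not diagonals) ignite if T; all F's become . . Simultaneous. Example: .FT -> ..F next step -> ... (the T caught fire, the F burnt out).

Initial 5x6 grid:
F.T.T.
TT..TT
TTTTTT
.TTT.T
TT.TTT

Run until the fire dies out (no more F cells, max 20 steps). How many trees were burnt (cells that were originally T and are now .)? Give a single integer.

Step 1: +1 fires, +1 burnt (F count now 1)
Step 2: +2 fires, +1 burnt (F count now 2)
Step 3: +1 fires, +2 burnt (F count now 1)
Step 4: +2 fires, +1 burnt (F count now 2)
Step 5: +3 fires, +2 burnt (F count now 3)
Step 6: +3 fires, +3 burnt (F count now 3)
Step 7: +3 fires, +3 burnt (F count now 3)
Step 8: +4 fires, +3 burnt (F count now 4)
Step 9: +1 fires, +4 burnt (F count now 1)
Step 10: +0 fires, +1 burnt (F count now 0)
Fire out after step 10
Initially T: 21, now '.': 29
Total burnt (originally-T cells now '.'): 20

Answer: 20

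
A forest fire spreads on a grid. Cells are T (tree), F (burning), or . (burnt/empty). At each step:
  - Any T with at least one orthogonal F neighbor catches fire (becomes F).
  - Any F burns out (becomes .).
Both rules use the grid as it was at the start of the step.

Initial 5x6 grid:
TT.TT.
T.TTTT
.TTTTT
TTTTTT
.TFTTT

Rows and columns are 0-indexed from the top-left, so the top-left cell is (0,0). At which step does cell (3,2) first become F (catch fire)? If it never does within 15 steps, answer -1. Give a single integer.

Step 1: cell (3,2)='F' (+3 fires, +1 burnt)
  -> target ignites at step 1
Step 2: cell (3,2)='.' (+4 fires, +3 burnt)
Step 3: cell (3,2)='.' (+6 fires, +4 burnt)
Step 4: cell (3,2)='.' (+3 fires, +6 burnt)
Step 5: cell (3,2)='.' (+3 fires, +3 burnt)
Step 6: cell (3,2)='.' (+2 fires, +3 burnt)
Step 7: cell (3,2)='.' (+0 fires, +2 burnt)
  fire out at step 7

1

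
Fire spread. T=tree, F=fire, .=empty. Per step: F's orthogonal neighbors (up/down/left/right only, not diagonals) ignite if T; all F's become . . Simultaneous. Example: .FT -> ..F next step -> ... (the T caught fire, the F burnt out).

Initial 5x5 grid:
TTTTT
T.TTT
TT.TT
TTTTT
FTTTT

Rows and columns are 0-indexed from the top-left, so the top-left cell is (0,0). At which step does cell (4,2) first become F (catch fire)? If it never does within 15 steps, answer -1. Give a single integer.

Step 1: cell (4,2)='T' (+2 fires, +1 burnt)
Step 2: cell (4,2)='F' (+3 fires, +2 burnt)
  -> target ignites at step 2
Step 3: cell (4,2)='.' (+4 fires, +3 burnt)
Step 4: cell (4,2)='.' (+3 fires, +4 burnt)
Step 5: cell (4,2)='.' (+3 fires, +3 burnt)
Step 6: cell (4,2)='.' (+3 fires, +3 burnt)
Step 7: cell (4,2)='.' (+3 fires, +3 burnt)
Step 8: cell (4,2)='.' (+1 fires, +3 burnt)
Step 9: cell (4,2)='.' (+0 fires, +1 burnt)
  fire out at step 9

2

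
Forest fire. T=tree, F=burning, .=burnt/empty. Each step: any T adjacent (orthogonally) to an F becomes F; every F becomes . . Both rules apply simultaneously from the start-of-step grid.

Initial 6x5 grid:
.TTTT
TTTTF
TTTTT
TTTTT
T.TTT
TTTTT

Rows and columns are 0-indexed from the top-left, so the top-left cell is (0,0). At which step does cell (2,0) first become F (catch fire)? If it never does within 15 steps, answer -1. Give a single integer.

Step 1: cell (2,0)='T' (+3 fires, +1 burnt)
Step 2: cell (2,0)='T' (+4 fires, +3 burnt)
Step 3: cell (2,0)='T' (+5 fires, +4 burnt)
Step 4: cell (2,0)='T' (+6 fires, +5 burnt)
Step 5: cell (2,0)='F' (+4 fires, +6 burnt)
  -> target ignites at step 5
Step 6: cell (2,0)='.' (+2 fires, +4 burnt)
Step 7: cell (2,0)='.' (+2 fires, +2 burnt)
Step 8: cell (2,0)='.' (+1 fires, +2 burnt)
Step 9: cell (2,0)='.' (+0 fires, +1 burnt)
  fire out at step 9

5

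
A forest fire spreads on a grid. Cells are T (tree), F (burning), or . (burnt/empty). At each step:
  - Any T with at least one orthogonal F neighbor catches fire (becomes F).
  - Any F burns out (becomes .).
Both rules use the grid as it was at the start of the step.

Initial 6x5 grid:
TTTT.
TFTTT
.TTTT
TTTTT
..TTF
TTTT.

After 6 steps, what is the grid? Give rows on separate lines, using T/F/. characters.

Step 1: 6 trees catch fire, 2 burn out
  TFTT.
  F.FTT
  .FTTT
  TTTTF
  ..TF.
  TTTT.
Step 2: 9 trees catch fire, 6 burn out
  F.FT.
  ...FT
  ..FTF
  TFTF.
  ..F..
  TTTF.
Step 3: 6 trees catch fire, 9 burn out
  ...F.
  ....F
  ...F.
  F.F..
  .....
  TTF..
Step 4: 1 trees catch fire, 6 burn out
  .....
  .....
  .....
  .....
  .....
  TF...
Step 5: 1 trees catch fire, 1 burn out
  .....
  .....
  .....
  .....
  .....
  F....
Step 6: 0 trees catch fire, 1 burn out
  .....
  .....
  .....
  .....
  .....
  .....

.....
.....
.....
.....
.....
.....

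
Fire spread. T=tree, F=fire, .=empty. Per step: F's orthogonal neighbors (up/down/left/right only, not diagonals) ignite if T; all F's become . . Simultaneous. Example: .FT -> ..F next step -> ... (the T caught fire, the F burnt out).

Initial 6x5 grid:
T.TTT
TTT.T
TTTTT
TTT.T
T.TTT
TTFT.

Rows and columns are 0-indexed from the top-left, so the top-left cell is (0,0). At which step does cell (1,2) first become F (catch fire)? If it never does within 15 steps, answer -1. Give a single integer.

Step 1: cell (1,2)='T' (+3 fires, +1 burnt)
Step 2: cell (1,2)='T' (+3 fires, +3 burnt)
Step 3: cell (1,2)='T' (+4 fires, +3 burnt)
Step 4: cell (1,2)='F' (+5 fires, +4 burnt)
  -> target ignites at step 4
Step 5: cell (1,2)='.' (+4 fires, +5 burnt)
Step 6: cell (1,2)='.' (+3 fires, +4 burnt)
Step 7: cell (1,2)='.' (+2 fires, +3 burnt)
Step 8: cell (1,2)='.' (+0 fires, +2 burnt)
  fire out at step 8

4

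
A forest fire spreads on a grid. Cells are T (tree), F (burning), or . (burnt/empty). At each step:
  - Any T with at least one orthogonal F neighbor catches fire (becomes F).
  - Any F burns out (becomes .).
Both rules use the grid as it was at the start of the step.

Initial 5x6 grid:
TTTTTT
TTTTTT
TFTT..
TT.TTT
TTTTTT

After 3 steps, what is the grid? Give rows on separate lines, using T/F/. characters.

Step 1: 4 trees catch fire, 1 burn out
  TTTTTT
  TFTTTT
  F.FT..
  TF.TTT
  TTTTTT
Step 2: 6 trees catch fire, 4 burn out
  TFTTTT
  F.FTTT
  ...F..
  F..TTT
  TFTTTT
Step 3: 6 trees catch fire, 6 burn out
  F.FTTT
  ...FTT
  ......
  ...FTT
  F.FTTT

F.FTTT
...FTT
......
...FTT
F.FTTT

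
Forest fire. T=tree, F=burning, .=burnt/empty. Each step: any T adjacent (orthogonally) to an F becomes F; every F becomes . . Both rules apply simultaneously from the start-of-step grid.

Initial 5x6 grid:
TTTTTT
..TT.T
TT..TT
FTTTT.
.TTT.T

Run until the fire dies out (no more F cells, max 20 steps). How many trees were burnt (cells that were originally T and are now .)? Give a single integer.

Step 1: +2 fires, +1 burnt (F count now 2)
Step 2: +3 fires, +2 burnt (F count now 3)
Step 3: +2 fires, +3 burnt (F count now 2)
Step 4: +2 fires, +2 burnt (F count now 2)
Step 5: +1 fires, +2 burnt (F count now 1)
Step 6: +1 fires, +1 burnt (F count now 1)
Step 7: +1 fires, +1 burnt (F count now 1)
Step 8: +1 fires, +1 burnt (F count now 1)
Step 9: +1 fires, +1 burnt (F count now 1)
Step 10: +1 fires, +1 burnt (F count now 1)
Step 11: +2 fires, +1 burnt (F count now 2)
Step 12: +2 fires, +2 burnt (F count now 2)
Step 13: +1 fires, +2 burnt (F count now 1)
Step 14: +0 fires, +1 burnt (F count now 0)
Fire out after step 14
Initially T: 21, now '.': 29
Total burnt (originally-T cells now '.'): 20

Answer: 20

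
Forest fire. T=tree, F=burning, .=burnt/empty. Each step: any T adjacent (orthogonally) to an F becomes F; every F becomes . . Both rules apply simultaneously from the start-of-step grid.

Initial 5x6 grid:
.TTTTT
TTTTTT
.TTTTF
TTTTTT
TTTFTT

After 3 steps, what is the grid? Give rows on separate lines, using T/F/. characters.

Step 1: 6 trees catch fire, 2 burn out
  .TTTTT
  TTTTTF
  .TTTF.
  TTTFTF
  TTF.FT
Step 2: 7 trees catch fire, 6 burn out
  .TTTTF
  TTTTF.
  .TTF..
  TTF.F.
  TF...F
Step 3: 5 trees catch fire, 7 burn out
  .TTTF.
  TTTF..
  .TF...
  TF....
  F.....

.TTTF.
TTTF..
.TF...
TF....
F.....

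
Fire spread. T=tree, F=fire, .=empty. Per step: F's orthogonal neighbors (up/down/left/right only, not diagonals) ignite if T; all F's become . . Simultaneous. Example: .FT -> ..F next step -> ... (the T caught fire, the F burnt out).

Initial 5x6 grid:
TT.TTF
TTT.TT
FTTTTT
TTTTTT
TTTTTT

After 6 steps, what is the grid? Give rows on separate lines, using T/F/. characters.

Step 1: 5 trees catch fire, 2 burn out
  TT.TF.
  FTT.TF
  .FTTTT
  FTTTTT
  TTTTTT
Step 2: 8 trees catch fire, 5 burn out
  FT.F..
  .FT.F.
  ..FTTF
  .FTTTT
  FTTTTT
Step 3: 7 trees catch fire, 8 burn out
  .F....
  ..F...
  ...FF.
  ..FTTF
  .FTTTT
Step 4: 4 trees catch fire, 7 burn out
  ......
  ......
  ......
  ...FF.
  ..FTTF
Step 5: 2 trees catch fire, 4 burn out
  ......
  ......
  ......
  ......
  ...FF.
Step 6: 0 trees catch fire, 2 burn out
  ......
  ......
  ......
  ......
  ......

......
......
......
......
......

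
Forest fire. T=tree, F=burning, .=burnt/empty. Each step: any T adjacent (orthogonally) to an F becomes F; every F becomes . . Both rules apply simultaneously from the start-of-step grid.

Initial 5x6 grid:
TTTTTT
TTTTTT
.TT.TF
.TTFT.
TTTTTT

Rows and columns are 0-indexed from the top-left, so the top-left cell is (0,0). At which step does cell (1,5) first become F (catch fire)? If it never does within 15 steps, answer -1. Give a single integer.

Step 1: cell (1,5)='F' (+5 fires, +2 burnt)
  -> target ignites at step 1
Step 2: cell (1,5)='.' (+6 fires, +5 burnt)
Step 3: cell (1,5)='.' (+6 fires, +6 burnt)
Step 4: cell (1,5)='.' (+4 fires, +6 burnt)
Step 5: cell (1,5)='.' (+2 fires, +4 burnt)
Step 6: cell (1,5)='.' (+1 fires, +2 burnt)
Step 7: cell (1,5)='.' (+0 fires, +1 burnt)
  fire out at step 7

1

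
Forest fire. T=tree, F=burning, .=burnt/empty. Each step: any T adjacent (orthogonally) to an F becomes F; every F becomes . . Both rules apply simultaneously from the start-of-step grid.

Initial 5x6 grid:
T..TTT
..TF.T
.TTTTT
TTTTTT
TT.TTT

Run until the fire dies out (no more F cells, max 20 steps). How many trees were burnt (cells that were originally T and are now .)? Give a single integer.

Answer: 21

Derivation:
Step 1: +3 fires, +1 burnt (F count now 3)
Step 2: +4 fires, +3 burnt (F count now 4)
Step 3: +6 fires, +4 burnt (F count now 6)
Step 4: +4 fires, +6 burnt (F count now 4)
Step 5: +3 fires, +4 burnt (F count now 3)
Step 6: +1 fires, +3 burnt (F count now 1)
Step 7: +0 fires, +1 burnt (F count now 0)
Fire out after step 7
Initially T: 22, now '.': 29
Total burnt (originally-T cells now '.'): 21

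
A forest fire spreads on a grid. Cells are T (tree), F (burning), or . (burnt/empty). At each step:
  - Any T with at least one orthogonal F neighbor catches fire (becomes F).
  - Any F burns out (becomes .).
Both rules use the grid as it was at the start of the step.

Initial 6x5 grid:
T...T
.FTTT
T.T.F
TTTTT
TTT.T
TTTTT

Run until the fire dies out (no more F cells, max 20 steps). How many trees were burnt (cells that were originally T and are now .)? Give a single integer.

Step 1: +3 fires, +2 burnt (F count now 3)
Step 2: +5 fires, +3 burnt (F count now 5)
Step 3: +2 fires, +5 burnt (F count now 2)
Step 4: +3 fires, +2 burnt (F count now 3)
Step 5: +3 fires, +3 burnt (F count now 3)
Step 6: +3 fires, +3 burnt (F count now 3)
Step 7: +1 fires, +3 burnt (F count now 1)
Step 8: +0 fires, +1 burnt (F count now 0)
Fire out after step 8
Initially T: 21, now '.': 29
Total burnt (originally-T cells now '.'): 20

Answer: 20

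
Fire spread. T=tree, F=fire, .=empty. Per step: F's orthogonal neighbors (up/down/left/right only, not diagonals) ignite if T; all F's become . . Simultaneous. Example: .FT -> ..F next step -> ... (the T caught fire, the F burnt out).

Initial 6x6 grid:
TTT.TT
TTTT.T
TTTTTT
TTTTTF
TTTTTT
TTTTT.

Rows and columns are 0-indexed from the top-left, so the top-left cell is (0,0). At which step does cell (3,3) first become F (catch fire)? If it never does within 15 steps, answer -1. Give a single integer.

Step 1: cell (3,3)='T' (+3 fires, +1 burnt)
Step 2: cell (3,3)='F' (+4 fires, +3 burnt)
  -> target ignites at step 2
Step 3: cell (3,3)='.' (+5 fires, +4 burnt)
Step 4: cell (3,3)='.' (+6 fires, +5 burnt)
Step 5: cell (3,3)='.' (+5 fires, +6 burnt)
Step 6: cell (3,3)='.' (+5 fires, +5 burnt)
Step 7: cell (3,3)='.' (+3 fires, +5 burnt)
Step 8: cell (3,3)='.' (+1 fires, +3 burnt)
Step 9: cell (3,3)='.' (+0 fires, +1 burnt)
  fire out at step 9

2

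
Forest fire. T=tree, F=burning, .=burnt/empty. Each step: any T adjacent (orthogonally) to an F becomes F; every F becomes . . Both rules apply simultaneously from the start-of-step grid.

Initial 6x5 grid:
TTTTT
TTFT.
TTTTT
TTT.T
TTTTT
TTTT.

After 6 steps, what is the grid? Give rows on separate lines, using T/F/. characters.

Step 1: 4 trees catch fire, 1 burn out
  TTFTT
  TF.F.
  TTFTT
  TTT.T
  TTTTT
  TTTT.
Step 2: 6 trees catch fire, 4 burn out
  TF.FT
  F....
  TF.FT
  TTF.T
  TTTTT
  TTTT.
Step 3: 6 trees catch fire, 6 burn out
  F...F
  .....
  F...F
  TF..T
  TTFTT
  TTTT.
Step 4: 5 trees catch fire, 6 burn out
  .....
  .....
  .....
  F...F
  TF.FT
  TTFT.
Step 5: 4 trees catch fire, 5 burn out
  .....
  .....
  .....
  .....
  F...F
  TF.F.
Step 6: 1 trees catch fire, 4 burn out
  .....
  .....
  .....
  .....
  .....
  F....

.....
.....
.....
.....
.....
F....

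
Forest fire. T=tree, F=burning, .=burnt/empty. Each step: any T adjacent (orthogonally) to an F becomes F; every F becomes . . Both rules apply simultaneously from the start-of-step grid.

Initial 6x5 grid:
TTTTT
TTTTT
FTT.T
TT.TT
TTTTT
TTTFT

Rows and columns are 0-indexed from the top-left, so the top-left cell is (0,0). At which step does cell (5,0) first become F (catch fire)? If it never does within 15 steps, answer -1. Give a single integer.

Step 1: cell (5,0)='T' (+6 fires, +2 burnt)
Step 2: cell (5,0)='T' (+9 fires, +6 burnt)
Step 3: cell (5,0)='F' (+5 fires, +9 burnt)
  -> target ignites at step 3
Step 4: cell (5,0)='.' (+3 fires, +5 burnt)
Step 5: cell (5,0)='.' (+2 fires, +3 burnt)
Step 6: cell (5,0)='.' (+1 fires, +2 burnt)
Step 7: cell (5,0)='.' (+0 fires, +1 burnt)
  fire out at step 7

3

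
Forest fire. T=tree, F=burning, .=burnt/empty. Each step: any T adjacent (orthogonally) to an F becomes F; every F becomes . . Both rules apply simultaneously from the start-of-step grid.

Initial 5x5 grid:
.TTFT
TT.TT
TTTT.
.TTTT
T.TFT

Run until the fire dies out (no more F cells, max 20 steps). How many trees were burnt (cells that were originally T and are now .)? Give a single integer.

Step 1: +6 fires, +2 burnt (F count now 6)
Step 2: +5 fires, +6 burnt (F count now 5)
Step 3: +3 fires, +5 burnt (F count now 3)
Step 4: +2 fires, +3 burnt (F count now 2)
Step 5: +1 fires, +2 burnt (F count now 1)
Step 6: +0 fires, +1 burnt (F count now 0)
Fire out after step 6
Initially T: 18, now '.': 24
Total burnt (originally-T cells now '.'): 17

Answer: 17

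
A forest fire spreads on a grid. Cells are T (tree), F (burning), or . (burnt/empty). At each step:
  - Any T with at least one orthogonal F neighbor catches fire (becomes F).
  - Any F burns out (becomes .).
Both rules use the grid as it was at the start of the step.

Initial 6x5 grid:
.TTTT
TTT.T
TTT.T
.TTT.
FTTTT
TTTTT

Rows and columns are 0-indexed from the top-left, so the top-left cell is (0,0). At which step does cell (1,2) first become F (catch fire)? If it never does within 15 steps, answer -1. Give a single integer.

Step 1: cell (1,2)='T' (+2 fires, +1 burnt)
Step 2: cell (1,2)='T' (+3 fires, +2 burnt)
Step 3: cell (1,2)='T' (+4 fires, +3 burnt)
Step 4: cell (1,2)='T' (+6 fires, +4 burnt)
Step 5: cell (1,2)='F' (+4 fires, +6 burnt)
  -> target ignites at step 5
Step 6: cell (1,2)='.' (+1 fires, +4 burnt)
Step 7: cell (1,2)='.' (+1 fires, +1 burnt)
Step 8: cell (1,2)='.' (+1 fires, +1 burnt)
Step 9: cell (1,2)='.' (+1 fires, +1 burnt)
Step 10: cell (1,2)='.' (+1 fires, +1 burnt)
Step 11: cell (1,2)='.' (+0 fires, +1 burnt)
  fire out at step 11

5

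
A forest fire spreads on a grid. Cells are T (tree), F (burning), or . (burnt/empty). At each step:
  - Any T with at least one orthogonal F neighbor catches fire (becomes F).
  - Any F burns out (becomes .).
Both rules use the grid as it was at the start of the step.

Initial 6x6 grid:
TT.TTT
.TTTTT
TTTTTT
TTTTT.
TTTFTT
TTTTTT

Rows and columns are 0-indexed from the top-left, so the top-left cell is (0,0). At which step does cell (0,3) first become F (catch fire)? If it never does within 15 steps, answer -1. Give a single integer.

Step 1: cell (0,3)='T' (+4 fires, +1 burnt)
Step 2: cell (0,3)='T' (+7 fires, +4 burnt)
Step 3: cell (0,3)='T' (+7 fires, +7 burnt)
Step 4: cell (0,3)='F' (+7 fires, +7 burnt)
  -> target ignites at step 4
Step 5: cell (0,3)='.' (+4 fires, +7 burnt)
Step 6: cell (0,3)='.' (+2 fires, +4 burnt)
Step 7: cell (0,3)='.' (+1 fires, +2 burnt)
Step 8: cell (0,3)='.' (+0 fires, +1 burnt)
  fire out at step 8

4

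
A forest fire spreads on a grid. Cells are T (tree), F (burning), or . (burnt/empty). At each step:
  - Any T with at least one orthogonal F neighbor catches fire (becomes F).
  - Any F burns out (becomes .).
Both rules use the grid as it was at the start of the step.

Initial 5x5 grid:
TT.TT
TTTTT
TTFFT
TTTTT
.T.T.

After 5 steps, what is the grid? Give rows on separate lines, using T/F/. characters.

Step 1: 6 trees catch fire, 2 burn out
  TT.TT
  TTFFT
  TF..F
  TTFFT
  .T.T.
Step 2: 7 trees catch fire, 6 burn out
  TT.FT
  TF..F
  F....
  TF..F
  .T.F.
Step 3: 5 trees catch fire, 7 burn out
  TF..F
  F....
  .....
  F....
  .F...
Step 4: 1 trees catch fire, 5 burn out
  F....
  .....
  .....
  .....
  .....
Step 5: 0 trees catch fire, 1 burn out
  .....
  .....
  .....
  .....
  .....

.....
.....
.....
.....
.....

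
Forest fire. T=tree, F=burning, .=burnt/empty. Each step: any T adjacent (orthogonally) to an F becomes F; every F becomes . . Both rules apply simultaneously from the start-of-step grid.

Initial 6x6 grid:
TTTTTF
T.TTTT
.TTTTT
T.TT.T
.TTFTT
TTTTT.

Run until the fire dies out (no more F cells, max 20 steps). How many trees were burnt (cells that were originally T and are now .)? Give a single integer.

Step 1: +6 fires, +2 burnt (F count now 6)
Step 2: +9 fires, +6 burnt (F count now 9)
Step 3: +6 fires, +9 burnt (F count now 6)
Step 4: +4 fires, +6 burnt (F count now 4)
Step 5: +1 fires, +4 burnt (F count now 1)
Step 6: +1 fires, +1 burnt (F count now 1)
Step 7: +0 fires, +1 burnt (F count now 0)
Fire out after step 7
Initially T: 28, now '.': 35
Total burnt (originally-T cells now '.'): 27

Answer: 27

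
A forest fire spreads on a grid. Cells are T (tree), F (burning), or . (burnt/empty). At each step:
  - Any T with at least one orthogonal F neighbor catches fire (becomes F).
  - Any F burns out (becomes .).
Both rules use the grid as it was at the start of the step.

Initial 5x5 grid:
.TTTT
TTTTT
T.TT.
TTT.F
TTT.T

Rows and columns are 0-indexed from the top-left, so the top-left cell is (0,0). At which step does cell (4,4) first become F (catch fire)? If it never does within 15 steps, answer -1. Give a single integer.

Step 1: cell (4,4)='F' (+1 fires, +1 burnt)
  -> target ignites at step 1
Step 2: cell (4,4)='.' (+0 fires, +1 burnt)
  fire out at step 2

1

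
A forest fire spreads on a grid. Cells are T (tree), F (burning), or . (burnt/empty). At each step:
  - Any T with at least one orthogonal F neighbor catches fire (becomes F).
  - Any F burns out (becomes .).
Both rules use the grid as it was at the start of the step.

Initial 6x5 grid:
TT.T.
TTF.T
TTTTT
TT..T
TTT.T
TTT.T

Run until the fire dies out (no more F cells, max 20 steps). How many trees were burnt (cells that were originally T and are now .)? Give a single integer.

Answer: 21

Derivation:
Step 1: +2 fires, +1 burnt (F count now 2)
Step 2: +4 fires, +2 burnt (F count now 4)
Step 3: +4 fires, +4 burnt (F count now 4)
Step 4: +4 fires, +4 burnt (F count now 4)
Step 5: +4 fires, +4 burnt (F count now 4)
Step 6: +3 fires, +4 burnt (F count now 3)
Step 7: +0 fires, +3 burnt (F count now 0)
Fire out after step 7
Initially T: 22, now '.': 29
Total burnt (originally-T cells now '.'): 21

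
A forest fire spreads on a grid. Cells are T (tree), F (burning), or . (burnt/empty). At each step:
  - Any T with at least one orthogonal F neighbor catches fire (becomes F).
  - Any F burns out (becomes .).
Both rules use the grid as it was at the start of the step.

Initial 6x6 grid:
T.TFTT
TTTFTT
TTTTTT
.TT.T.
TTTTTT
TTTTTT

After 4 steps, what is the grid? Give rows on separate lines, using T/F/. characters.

Step 1: 5 trees catch fire, 2 burn out
  T.F.FT
  TTF.FT
  TTTFTT
  .TT.T.
  TTTTTT
  TTTTTT
Step 2: 5 trees catch fire, 5 burn out
  T....F
  TF...F
  TTF.FT
  .TT.T.
  TTTTTT
  TTTTTT
Step 3: 5 trees catch fire, 5 burn out
  T.....
  F.....
  TF...F
  .TF.F.
  TTTTTT
  TTTTTT
Step 4: 5 trees catch fire, 5 burn out
  F.....
  ......
  F.....
  .F....
  TTFTFT
  TTTTTT

F.....
......
F.....
.F....
TTFTFT
TTTTTT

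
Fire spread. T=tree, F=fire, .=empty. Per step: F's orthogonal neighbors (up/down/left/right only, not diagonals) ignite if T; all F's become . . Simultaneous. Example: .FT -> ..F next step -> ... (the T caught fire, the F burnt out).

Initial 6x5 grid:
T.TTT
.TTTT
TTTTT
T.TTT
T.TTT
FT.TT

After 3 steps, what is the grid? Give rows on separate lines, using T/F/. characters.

Step 1: 2 trees catch fire, 1 burn out
  T.TTT
  .TTTT
  TTTTT
  T.TTT
  F.TTT
  .F.TT
Step 2: 1 trees catch fire, 2 burn out
  T.TTT
  .TTTT
  TTTTT
  F.TTT
  ..TTT
  ...TT
Step 3: 1 trees catch fire, 1 burn out
  T.TTT
  .TTTT
  FTTTT
  ..TTT
  ..TTT
  ...TT

T.TTT
.TTTT
FTTTT
..TTT
..TTT
...TT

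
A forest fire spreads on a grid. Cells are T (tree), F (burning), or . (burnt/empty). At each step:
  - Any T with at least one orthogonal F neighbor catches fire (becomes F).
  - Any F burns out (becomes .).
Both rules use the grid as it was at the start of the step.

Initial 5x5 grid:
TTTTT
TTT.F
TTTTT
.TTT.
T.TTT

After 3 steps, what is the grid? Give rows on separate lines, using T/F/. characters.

Step 1: 2 trees catch fire, 1 burn out
  TTTTF
  TTT..
  TTTTF
  .TTT.
  T.TTT
Step 2: 2 trees catch fire, 2 burn out
  TTTF.
  TTT..
  TTTF.
  .TTT.
  T.TTT
Step 3: 3 trees catch fire, 2 burn out
  TTF..
  TTT..
  TTF..
  .TTF.
  T.TTT

TTF..
TTT..
TTF..
.TTF.
T.TTT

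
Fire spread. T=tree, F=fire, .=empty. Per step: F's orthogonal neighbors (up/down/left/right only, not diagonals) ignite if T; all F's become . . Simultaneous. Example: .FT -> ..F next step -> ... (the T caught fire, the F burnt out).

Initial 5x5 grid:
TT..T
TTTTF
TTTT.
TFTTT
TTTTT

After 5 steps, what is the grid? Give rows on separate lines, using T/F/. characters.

Step 1: 6 trees catch fire, 2 burn out
  TT..F
  TTTF.
  TFTT.
  F.FTT
  TFTTT
Step 2: 8 trees catch fire, 6 burn out
  TT...
  TFF..
  F.FF.
  ...FT
  F.FTT
Step 3: 4 trees catch fire, 8 burn out
  TF...
  F....
  .....
  ....F
  ...FT
Step 4: 2 trees catch fire, 4 burn out
  F....
  .....
  .....
  .....
  ....F
Step 5: 0 trees catch fire, 2 burn out
  .....
  .....
  .....
  .....
  .....

.....
.....
.....
.....
.....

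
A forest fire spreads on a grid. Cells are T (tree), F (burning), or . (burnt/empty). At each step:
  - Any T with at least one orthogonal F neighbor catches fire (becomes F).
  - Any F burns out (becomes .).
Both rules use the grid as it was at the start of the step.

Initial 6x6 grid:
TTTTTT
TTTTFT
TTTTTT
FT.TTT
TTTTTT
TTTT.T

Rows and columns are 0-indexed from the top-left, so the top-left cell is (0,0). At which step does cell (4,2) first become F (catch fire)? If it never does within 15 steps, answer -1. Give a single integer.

Step 1: cell (4,2)='T' (+7 fires, +2 burnt)
Step 2: cell (4,2)='T' (+10 fires, +7 burnt)
Step 3: cell (4,2)='F' (+9 fires, +10 burnt)
  -> target ignites at step 3
Step 4: cell (4,2)='.' (+4 fires, +9 burnt)
Step 5: cell (4,2)='.' (+2 fires, +4 burnt)
Step 6: cell (4,2)='.' (+0 fires, +2 burnt)
  fire out at step 6

3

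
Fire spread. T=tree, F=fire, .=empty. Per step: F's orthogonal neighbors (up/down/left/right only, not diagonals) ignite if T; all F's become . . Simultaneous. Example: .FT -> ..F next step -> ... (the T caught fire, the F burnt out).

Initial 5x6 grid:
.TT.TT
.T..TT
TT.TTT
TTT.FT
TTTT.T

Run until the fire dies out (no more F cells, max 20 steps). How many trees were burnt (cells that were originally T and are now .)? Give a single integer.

Answer: 9

Derivation:
Step 1: +2 fires, +1 burnt (F count now 2)
Step 2: +4 fires, +2 burnt (F count now 4)
Step 3: +2 fires, +4 burnt (F count now 2)
Step 4: +1 fires, +2 burnt (F count now 1)
Step 5: +0 fires, +1 burnt (F count now 0)
Fire out after step 5
Initially T: 21, now '.': 18
Total burnt (originally-T cells now '.'): 9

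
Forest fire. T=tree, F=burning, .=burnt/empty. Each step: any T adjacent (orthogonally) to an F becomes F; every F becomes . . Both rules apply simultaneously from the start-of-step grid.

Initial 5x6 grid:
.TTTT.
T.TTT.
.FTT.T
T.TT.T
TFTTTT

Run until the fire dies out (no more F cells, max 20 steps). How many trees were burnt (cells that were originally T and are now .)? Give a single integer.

Step 1: +3 fires, +2 burnt (F count now 3)
Step 2: +5 fires, +3 burnt (F count now 5)
Step 3: +4 fires, +5 burnt (F count now 4)
Step 4: +4 fires, +4 burnt (F count now 4)
Step 5: +2 fires, +4 burnt (F count now 2)
Step 6: +1 fires, +2 burnt (F count now 1)
Step 7: +0 fires, +1 burnt (F count now 0)
Fire out after step 7
Initially T: 20, now '.': 29
Total burnt (originally-T cells now '.'): 19

Answer: 19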